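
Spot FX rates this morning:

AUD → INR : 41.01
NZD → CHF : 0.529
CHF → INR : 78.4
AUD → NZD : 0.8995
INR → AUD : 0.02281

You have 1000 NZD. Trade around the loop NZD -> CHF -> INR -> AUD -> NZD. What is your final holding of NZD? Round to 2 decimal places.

1000 NZD × 0.529 = 529 CHF
529 CHF × 78.4 = 41473.6 INR
41473.6 INR × 0.02281 = 946.012816 AUD
946.012816 AUD × 0.8995 = 850.938527992 NZD

850.94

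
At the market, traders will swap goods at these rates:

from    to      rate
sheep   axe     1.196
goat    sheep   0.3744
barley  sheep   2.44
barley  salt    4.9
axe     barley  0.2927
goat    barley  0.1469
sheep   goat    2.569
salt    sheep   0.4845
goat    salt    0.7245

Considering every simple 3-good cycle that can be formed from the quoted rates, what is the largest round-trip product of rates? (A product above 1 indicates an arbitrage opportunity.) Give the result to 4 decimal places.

goat→barley→sheep→goat: 0.1469 × 2.44 × 2.569 = 0.92082
goat→salt→sheep→goat: 0.7245 × 0.4845 × 2.569 = 0.90177
sheep→axe→barley→sheep: 1.196 × 0.2927 × 2.44 = 0.85417
Maximum is goat→barley→sheep→goat at 0.9208; no arbitrage — every cycle loses value.

0.9208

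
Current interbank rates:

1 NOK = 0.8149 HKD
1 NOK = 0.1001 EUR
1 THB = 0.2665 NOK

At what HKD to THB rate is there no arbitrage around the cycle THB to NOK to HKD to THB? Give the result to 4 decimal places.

Known legs of the cycle: 0.2665 × 0.8149 = 0.21717085
For no arbitrage the full-cycle product must be 1, so the missing rate is 1 / 0.21717085 ≈ 4.604670.

4.6047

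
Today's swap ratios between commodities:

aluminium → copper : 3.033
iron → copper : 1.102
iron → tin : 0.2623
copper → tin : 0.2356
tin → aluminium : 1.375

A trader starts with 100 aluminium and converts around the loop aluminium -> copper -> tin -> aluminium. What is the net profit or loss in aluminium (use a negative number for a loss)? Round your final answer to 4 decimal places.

100 aluminium × 3.033 = 303.3 copper
303.3 copper × 0.2356 = 71.45748 tin
71.45748 tin × 1.375 = 98.254035 aluminium
Net change: 98.254035 − 100 = -1.745965 aluminium

-1.7460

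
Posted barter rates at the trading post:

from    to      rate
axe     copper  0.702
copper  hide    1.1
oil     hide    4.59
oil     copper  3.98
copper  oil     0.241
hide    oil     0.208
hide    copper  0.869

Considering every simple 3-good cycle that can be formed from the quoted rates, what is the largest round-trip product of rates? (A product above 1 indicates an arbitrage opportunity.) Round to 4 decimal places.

oil→hide→copper→oil: 4.59 × 0.869 × 0.241 = 0.96128
oil→copper→hide→oil: 3.98 × 1.1 × 0.208 = 0.91062
Maximum is oil→hide→copper→oil at 0.9613; no arbitrage — every cycle loses value.

0.9613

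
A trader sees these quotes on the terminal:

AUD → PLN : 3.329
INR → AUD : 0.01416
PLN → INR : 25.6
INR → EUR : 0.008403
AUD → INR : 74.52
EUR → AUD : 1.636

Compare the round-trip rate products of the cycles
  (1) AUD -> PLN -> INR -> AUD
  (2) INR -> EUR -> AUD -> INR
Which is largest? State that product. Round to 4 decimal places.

1.2067

(1) 3.329 × 25.6 × 0.01416 = 1.20675
(2) 0.008403 × 1.636 × 74.52 = 1.02445
Highest is cycle (1) at 1.2067 (>1, arbitrage).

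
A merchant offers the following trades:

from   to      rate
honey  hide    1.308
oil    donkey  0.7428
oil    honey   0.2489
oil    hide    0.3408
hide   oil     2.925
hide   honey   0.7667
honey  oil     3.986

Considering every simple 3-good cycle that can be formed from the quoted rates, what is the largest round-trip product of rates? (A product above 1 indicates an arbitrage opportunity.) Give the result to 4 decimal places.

1.0415

oil→hide→honey→oil: 0.3408 × 0.7667 × 3.986 = 1.04151
oil→honey→hide→oil: 0.2489 × 1.308 × 2.925 = 0.95227
Maximum is oil→hide→honey→oil at 1.0415; arbitrage exists.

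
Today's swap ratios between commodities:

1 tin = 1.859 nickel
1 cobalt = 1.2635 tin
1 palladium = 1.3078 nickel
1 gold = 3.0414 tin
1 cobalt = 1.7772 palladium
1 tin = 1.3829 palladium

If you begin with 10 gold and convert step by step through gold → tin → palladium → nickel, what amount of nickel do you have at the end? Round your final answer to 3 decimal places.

10 gold × 3.0414 = 30.414 tin
30.414 tin × 1.3829 = 42.0595206 palladium
42.0595206 palladium × 1.3078 = 55.00544104068 nickel

55.005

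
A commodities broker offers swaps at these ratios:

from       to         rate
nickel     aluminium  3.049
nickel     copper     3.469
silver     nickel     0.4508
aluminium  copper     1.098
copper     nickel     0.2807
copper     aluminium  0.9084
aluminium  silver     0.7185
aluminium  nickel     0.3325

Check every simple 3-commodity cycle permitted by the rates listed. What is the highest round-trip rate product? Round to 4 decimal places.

1.0478

copper→aluminium→nickel→copper: 0.9084 × 0.3325 × 3.469 = 1.04779
aluminium→silver→nickel→aluminium: 0.7185 × 0.4508 × 3.049 = 0.98757
copper→nickel→aluminium→copper: 0.2807 × 3.049 × 1.098 = 0.93973
Maximum is copper→aluminium→nickel→copper at 1.0478; arbitrage exists.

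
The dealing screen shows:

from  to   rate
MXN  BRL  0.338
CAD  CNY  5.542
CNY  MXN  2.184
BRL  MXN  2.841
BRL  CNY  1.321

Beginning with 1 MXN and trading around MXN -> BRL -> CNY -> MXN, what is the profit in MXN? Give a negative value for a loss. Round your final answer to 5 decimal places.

-0.02485

1 MXN × 0.338 = 0.338 BRL
0.338 BRL × 1.321 = 0.446498 CNY
0.446498 CNY × 2.184 = 0.975151632 MXN
Net change: 0.975151632 − 1 = -0.024848368 MXN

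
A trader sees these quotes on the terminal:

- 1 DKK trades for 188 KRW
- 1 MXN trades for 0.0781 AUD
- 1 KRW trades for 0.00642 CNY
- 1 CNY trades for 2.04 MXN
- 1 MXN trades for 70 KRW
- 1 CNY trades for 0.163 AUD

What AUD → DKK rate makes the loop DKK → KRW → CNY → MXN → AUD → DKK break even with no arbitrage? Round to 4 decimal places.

Known legs of the cycle: 188 × 0.00642 × 2.04 × 0.0781 = 0.19229769504
For no arbitrage the full-cycle product must be 1, so the missing rate is 1 / 0.19229769504 ≈ 5.200270.

5.2003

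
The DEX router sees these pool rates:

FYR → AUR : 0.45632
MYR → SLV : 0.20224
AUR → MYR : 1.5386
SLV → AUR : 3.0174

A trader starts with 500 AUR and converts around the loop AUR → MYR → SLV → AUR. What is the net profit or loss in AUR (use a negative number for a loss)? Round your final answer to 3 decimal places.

-30.543

500 AUR × 1.5386 = 769.3 MYR
769.3 MYR × 0.20224 = 155.583232 SLV
155.583232 SLV × 3.0174 = 469.4568442368 AUR
Net change: 469.4568442368 − 500 = -30.5431557632 AUR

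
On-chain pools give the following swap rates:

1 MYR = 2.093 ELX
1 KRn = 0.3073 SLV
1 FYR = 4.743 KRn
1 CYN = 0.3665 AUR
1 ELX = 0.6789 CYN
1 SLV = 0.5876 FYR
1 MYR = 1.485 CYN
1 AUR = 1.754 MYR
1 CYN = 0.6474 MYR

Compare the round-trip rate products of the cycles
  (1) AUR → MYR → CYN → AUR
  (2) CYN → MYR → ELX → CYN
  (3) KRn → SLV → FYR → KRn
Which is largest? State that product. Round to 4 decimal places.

0.9546

(1) 1.754 × 1.485 × 0.3665 = 0.95462
(2) 0.6474 × 2.093 × 0.6789 = 0.91992
(3) 0.3073 × 0.5876 × 4.743 = 0.85644
Highest is cycle (1) at 0.9546 (≤1, no arbitrage).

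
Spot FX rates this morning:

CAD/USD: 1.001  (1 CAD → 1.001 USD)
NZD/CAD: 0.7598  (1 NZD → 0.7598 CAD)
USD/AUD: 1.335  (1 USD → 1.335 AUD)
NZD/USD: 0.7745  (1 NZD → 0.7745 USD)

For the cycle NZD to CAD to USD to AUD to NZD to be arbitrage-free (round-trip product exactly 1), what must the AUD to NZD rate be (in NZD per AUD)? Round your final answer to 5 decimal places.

0.98488

Known legs of the cycle: 0.7598 × 1.001 × 1.335 = 1.015347333
For no arbitrage the full-cycle product must be 1, so the missing rate is 1 / 1.015347333 ≈ 0.9848846.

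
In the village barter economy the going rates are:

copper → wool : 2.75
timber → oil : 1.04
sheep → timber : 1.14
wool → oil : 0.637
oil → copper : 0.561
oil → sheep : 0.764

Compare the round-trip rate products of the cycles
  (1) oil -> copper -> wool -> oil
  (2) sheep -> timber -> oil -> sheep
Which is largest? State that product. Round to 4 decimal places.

(1) 0.561 × 2.75 × 0.637 = 0.98273
(2) 1.14 × 1.04 × 0.764 = 0.90580
Highest is cycle (1) at 0.9827 (≤1, no arbitrage).

0.9827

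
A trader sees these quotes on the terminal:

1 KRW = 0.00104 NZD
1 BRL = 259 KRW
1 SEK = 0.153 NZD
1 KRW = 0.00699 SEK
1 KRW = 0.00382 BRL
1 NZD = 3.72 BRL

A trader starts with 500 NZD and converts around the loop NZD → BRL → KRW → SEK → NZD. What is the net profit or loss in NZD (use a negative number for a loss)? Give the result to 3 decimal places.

500 NZD × 3.72 = 1860 BRL
1860 BRL × 259 = 481740 KRW
481740 KRW × 0.00699 = 3367.3626 SEK
3367.3626 SEK × 0.153 = 515.2064778 NZD
Net change: 515.2064778 − 500 = 15.2064778 NZD

15.206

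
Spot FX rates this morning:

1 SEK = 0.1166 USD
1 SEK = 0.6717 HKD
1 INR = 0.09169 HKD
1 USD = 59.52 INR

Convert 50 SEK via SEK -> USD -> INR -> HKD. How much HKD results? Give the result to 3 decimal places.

50 SEK × 0.1166 = 5.83 USD
5.83 USD × 59.52 = 347.0016 INR
347.0016 INR × 0.09169 = 31.816576704 HKD

31.817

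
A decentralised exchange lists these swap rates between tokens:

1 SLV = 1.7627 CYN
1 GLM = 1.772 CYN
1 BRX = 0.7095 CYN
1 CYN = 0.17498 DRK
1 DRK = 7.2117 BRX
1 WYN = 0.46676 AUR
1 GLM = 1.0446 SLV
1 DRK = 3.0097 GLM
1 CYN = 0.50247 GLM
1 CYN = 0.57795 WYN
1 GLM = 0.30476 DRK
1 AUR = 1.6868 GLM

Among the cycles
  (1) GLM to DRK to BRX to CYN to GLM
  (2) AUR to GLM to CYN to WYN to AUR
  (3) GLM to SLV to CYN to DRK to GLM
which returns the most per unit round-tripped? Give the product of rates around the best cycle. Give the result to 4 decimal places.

0.9697

(1) 0.30476 × 7.2117 × 0.7095 × 0.50247 = 0.78353
(2) 1.6868 × 1.772 × 0.57795 × 0.46676 = 0.80633
(3) 1.0446 × 1.7627 × 0.17498 × 3.0097 = 0.96971
Highest is cycle (3) at 0.9697 (≤1, no arbitrage).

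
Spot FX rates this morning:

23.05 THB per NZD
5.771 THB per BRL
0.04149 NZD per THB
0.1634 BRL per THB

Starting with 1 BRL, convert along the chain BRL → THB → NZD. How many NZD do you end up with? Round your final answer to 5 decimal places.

1 BRL × 5.771 = 5.771 THB
5.771 THB × 0.04149 = 0.23943879 NZD

0.23944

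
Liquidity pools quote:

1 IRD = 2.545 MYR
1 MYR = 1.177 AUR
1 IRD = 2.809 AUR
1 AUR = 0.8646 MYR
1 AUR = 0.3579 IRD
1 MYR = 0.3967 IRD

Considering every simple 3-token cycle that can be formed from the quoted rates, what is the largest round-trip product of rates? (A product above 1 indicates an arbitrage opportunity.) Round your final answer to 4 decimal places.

1.0721

IRD→MYR→AUR→IRD: 2.545 × 1.177 × 0.3579 = 1.07208
IRD→AUR→MYR→IRD: 2.809 × 0.8646 × 0.3967 = 0.96345
Maximum is IRD→MYR→AUR→IRD at 1.0721; arbitrage exists.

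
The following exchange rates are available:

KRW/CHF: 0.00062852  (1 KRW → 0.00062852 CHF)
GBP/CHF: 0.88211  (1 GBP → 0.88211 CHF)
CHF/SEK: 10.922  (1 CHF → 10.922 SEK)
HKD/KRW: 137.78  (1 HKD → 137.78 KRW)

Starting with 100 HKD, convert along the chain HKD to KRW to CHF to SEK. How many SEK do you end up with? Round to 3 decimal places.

94.582

100 HKD × 137.78 = 13778 KRW
13778 KRW × 0.00062852 = 8.65974856 CHF
8.65974856 CHF × 10.922 = 94.58177377232 SEK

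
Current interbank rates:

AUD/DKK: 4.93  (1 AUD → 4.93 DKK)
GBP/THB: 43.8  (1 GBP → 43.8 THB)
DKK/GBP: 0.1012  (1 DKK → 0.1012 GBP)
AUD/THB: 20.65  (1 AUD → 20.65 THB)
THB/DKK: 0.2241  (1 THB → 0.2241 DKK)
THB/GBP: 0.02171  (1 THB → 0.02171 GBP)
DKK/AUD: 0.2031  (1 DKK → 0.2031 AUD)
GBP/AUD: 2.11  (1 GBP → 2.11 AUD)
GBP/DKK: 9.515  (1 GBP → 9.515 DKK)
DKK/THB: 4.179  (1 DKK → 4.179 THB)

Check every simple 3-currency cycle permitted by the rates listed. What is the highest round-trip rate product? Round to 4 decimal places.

1.0527

DKK→GBP→AUD→DKK: 0.1012 × 2.11 × 4.93 = 1.05271
THB→DKK→GBP→THB: 0.2241 × 0.1012 × 43.8 = 0.99334
THB→GBP→AUD→THB: 0.02171 × 2.11 × 20.65 = 0.94594
THB→DKK→AUD→THB: 0.2241 × 0.2031 × 20.65 = 0.93988
THB→GBP→DKK→THB: 0.02171 × 9.515 × 4.179 = 0.86326
Maximum is DKK→GBP→AUD→DKK at 1.0527; arbitrage exists.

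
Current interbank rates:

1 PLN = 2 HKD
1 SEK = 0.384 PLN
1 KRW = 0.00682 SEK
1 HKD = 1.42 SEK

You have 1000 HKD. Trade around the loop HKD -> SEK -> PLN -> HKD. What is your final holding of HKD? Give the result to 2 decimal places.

1000 HKD × 1.42 = 1420 SEK
1420 SEK × 0.384 = 545.28 PLN
545.28 PLN × 2 = 1090.56 HKD

1090.56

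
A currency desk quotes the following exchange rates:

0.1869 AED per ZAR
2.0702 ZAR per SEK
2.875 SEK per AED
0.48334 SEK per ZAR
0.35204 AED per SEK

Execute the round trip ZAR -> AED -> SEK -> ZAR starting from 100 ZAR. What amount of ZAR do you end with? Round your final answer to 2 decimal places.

111.24

100 ZAR × 0.1869 = 18.69 AED
18.69 AED × 2.875 = 53.73375 SEK
53.73375 SEK × 2.0702 = 111.23960925 ZAR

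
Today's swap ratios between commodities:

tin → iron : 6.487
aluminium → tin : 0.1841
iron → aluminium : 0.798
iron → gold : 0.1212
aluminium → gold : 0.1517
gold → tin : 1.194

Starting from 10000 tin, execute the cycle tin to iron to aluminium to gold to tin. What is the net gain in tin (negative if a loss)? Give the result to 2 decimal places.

10000 tin × 6.487 = 64870 iron
64870 iron × 0.798 = 51766.26 aluminium
51766.26 aluminium × 0.1517 = 7852.941642 gold
7852.941642 gold × 1.194 = 9376.412320548 tin
Net change: 9376.412320548 − 10000 = -623.587679452 tin

-623.59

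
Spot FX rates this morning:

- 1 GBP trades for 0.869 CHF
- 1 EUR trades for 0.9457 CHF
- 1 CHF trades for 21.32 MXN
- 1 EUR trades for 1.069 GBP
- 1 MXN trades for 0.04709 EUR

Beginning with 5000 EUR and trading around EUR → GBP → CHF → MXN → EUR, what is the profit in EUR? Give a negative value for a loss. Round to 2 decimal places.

-336.81

5000 EUR × 1.069 = 5345 GBP
5345 GBP × 0.869 = 4644.805 CHF
4644.805 CHF × 21.32 = 99027.2426 MXN
99027.2426 MXN × 0.04709 = 4663.192854034 EUR
Net change: 4663.192854034 − 5000 = -336.807145966 EUR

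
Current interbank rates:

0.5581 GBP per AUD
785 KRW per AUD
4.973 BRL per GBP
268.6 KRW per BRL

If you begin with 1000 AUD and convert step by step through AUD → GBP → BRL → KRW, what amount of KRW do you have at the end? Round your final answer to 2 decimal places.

745480.85

1000 AUD × 0.5581 = 558.1 GBP
558.1 GBP × 4.973 = 2775.4313 BRL
2775.4313 BRL × 268.6 = 745480.84718 KRW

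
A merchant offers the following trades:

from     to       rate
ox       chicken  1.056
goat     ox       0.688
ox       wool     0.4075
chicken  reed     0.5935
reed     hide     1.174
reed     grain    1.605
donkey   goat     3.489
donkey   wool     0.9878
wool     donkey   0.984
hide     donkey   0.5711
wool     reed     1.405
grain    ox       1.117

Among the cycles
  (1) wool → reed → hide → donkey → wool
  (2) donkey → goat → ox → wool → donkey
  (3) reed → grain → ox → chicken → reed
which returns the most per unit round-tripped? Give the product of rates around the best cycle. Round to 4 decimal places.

1.1236

(1) 1.405 × 1.174 × 0.5711 × 0.9878 = 0.93052
(2) 3.489 × 0.688 × 0.4075 × 0.984 = 0.96253
(3) 1.605 × 1.117 × 1.056 × 0.5935 = 1.12360
Highest is cycle (3) at 1.1236 (>1, arbitrage).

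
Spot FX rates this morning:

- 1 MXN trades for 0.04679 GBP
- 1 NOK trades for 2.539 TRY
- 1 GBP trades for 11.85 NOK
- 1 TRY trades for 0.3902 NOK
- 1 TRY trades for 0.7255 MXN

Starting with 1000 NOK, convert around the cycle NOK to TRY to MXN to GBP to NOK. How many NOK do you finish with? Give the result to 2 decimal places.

1000 NOK × 2.539 = 2539 TRY
2539 TRY × 0.7255 = 1842.0445 MXN
1842.0445 MXN × 0.04679 = 86.189262155 GBP
86.189262155 GBP × 11.85 = 1021.34275653675 NOK

1021.34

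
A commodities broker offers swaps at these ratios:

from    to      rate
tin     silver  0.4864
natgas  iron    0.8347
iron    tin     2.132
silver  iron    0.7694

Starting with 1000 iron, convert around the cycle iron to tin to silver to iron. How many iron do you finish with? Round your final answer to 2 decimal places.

1000 iron × 2.132 = 2132 tin
2132 tin × 0.4864 = 1037.0048 silver
1037.0048 silver × 0.7694 = 797.87149312 iron

797.87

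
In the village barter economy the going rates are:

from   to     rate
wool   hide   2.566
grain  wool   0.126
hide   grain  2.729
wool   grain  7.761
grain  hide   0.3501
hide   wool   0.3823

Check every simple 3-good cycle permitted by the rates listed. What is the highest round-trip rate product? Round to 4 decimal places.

hide→wool→grain→hide: 0.3823 × 7.761 × 0.3501 = 1.03876
hide→grain→wool→hide: 2.729 × 0.126 × 2.566 = 0.88233
Maximum is hide→wool→grain→hide at 1.0388; arbitrage exists.

1.0388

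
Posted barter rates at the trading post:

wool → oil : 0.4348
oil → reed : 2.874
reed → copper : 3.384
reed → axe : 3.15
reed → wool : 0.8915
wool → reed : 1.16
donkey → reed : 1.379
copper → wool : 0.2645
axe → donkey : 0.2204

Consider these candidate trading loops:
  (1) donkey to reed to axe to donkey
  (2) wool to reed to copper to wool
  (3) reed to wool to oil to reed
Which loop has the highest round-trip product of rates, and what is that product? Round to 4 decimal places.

(1) 1.379 × 3.15 × 0.2204 = 0.95738
(2) 1.16 × 3.384 × 0.2645 = 1.03828
(3) 0.8915 × 0.4348 × 2.874 = 1.11403
Highest is cycle (3) at 1.1140 (>1, arbitrage).

1.1140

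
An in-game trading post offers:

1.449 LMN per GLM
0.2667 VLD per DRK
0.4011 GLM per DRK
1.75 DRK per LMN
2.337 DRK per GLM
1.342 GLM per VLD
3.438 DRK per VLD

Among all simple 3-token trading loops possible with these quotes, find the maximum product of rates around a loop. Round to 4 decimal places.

1.0171

LMN→DRK→GLM→LMN: 1.75 × 0.4011 × 1.449 = 1.01709
DRK→VLD→GLM→DRK: 0.2667 × 1.342 × 2.337 = 0.83644
Maximum is LMN→DRK→GLM→LMN at 1.0171; arbitrage exists.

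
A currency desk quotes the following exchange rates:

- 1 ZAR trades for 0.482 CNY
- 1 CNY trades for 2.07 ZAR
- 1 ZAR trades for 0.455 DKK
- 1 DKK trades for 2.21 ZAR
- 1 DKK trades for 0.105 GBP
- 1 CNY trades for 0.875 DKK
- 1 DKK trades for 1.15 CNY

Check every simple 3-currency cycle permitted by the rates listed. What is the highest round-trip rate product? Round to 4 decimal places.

CNY→ZAR→DKK→CNY: 2.07 × 0.455 × 1.15 = 1.08313
CNY→DKK→ZAR→CNY: 0.875 × 2.21 × 0.482 = 0.93207
Maximum is CNY→ZAR→DKK→CNY at 1.0831; arbitrage exists.

1.0831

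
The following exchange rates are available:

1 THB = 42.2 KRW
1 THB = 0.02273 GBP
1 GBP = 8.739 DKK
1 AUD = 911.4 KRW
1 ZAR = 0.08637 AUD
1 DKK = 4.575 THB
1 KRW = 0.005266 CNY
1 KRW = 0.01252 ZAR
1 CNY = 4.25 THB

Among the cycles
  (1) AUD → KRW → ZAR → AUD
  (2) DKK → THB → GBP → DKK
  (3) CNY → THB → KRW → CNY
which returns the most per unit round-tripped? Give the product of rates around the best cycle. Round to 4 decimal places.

0.9855

(1) 911.4 × 0.01252 × 0.08637 = 0.98554
(2) 4.575 × 0.02273 × 8.739 = 0.90877
(3) 4.25 × 42.2 × 0.005266 = 0.94446
Highest is cycle (1) at 0.9855 (≤1, no arbitrage).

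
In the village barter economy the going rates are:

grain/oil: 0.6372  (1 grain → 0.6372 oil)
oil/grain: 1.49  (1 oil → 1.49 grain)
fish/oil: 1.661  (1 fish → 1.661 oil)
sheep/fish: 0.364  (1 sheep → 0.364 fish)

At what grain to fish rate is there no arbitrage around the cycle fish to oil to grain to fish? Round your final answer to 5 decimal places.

0.40406

Known legs of the cycle: 1.661 × 1.49 = 2.47489
For no arbitrage the full-cycle product must be 1, so the missing rate is 1 / 2.47489 ≈ 0.4040584.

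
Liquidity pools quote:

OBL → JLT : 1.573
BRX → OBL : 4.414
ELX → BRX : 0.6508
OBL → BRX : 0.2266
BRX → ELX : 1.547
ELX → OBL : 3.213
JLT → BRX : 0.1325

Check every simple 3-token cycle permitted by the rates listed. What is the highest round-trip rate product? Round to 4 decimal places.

1.1263

BRX→ELX→OBL→BRX: 1.547 × 3.213 × 0.2266 = 1.12632
JLT→BRX→OBL→JLT: 0.1325 × 4.414 × 1.573 = 0.91998
Maximum is BRX→ELX→OBL→BRX at 1.1263; arbitrage exists.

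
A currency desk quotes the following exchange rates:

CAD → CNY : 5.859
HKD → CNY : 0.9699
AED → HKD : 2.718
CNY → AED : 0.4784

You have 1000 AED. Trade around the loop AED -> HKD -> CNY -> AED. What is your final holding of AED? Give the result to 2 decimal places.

1261.15

1000 AED × 2.718 = 2718 HKD
2718 HKD × 0.9699 = 2636.1882 CNY
2636.1882 CNY × 0.4784 = 1261.15243488 AED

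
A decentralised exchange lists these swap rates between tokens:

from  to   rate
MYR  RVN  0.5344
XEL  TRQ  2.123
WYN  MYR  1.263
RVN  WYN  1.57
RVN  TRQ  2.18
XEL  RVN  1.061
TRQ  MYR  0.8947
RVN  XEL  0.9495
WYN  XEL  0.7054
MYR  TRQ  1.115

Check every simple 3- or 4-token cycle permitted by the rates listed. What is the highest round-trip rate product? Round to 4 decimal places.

XEL→RVN→WYN→XEL: 1.061 × 1.57 × 0.7054 = 1.17503
RVN→WYN→MYR→RVN: 1.57 × 1.263 × 0.5344 = 1.05967
TRQ→MYR→RVN→TRQ: 0.8947 × 0.5344 × 2.18 = 1.04232
XEL→TRQ→MYR→RVN→XEL: 2.123 × 0.8947 × 0.5344 × 0.9495 = 0.96380
Maximum is XEL→RVN→WYN→XEL at 1.1750; arbitrage exists.

1.1750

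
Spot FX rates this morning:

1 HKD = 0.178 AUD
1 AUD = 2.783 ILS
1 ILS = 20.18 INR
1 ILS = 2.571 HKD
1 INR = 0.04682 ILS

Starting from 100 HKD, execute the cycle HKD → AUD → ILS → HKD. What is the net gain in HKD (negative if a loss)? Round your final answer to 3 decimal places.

100 HKD × 0.178 = 17.8 AUD
17.8 AUD × 2.783 = 49.5374 ILS
49.5374 ILS × 2.571 = 127.3606554 HKD
Net change: 127.3606554 − 100 = 27.3606554 HKD

27.361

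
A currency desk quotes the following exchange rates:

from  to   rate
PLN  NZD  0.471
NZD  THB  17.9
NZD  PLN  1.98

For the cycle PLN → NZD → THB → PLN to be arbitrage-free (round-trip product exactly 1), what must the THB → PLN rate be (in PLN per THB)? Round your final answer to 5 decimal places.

Known legs of the cycle: 0.471 × 17.9 = 8.4309
For no arbitrage the full-cycle product must be 1, so the missing rate is 1 / 8.4309 ≈ 0.1186113.

0.11861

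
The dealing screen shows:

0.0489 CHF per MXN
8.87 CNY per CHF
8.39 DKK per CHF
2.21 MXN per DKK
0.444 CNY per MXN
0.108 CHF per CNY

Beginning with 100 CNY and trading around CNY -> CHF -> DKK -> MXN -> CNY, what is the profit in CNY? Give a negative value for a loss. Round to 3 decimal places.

-11.088

100 CNY × 0.108 = 10.8 CHF
10.8 CHF × 8.39 = 90.612 DKK
90.612 DKK × 2.21 = 200.25252 MXN
200.25252 MXN × 0.444 = 88.91211888 CNY
Net change: 88.91211888 − 100 = -11.08788112 CNY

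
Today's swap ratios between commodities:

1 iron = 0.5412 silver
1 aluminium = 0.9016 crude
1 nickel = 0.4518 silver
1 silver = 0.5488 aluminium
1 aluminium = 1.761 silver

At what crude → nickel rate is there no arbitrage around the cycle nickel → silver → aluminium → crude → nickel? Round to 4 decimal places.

Known legs of the cycle: 0.4518 × 0.5488 × 0.9016 = 0.223549772544
For no arbitrage the full-cycle product must be 1, so the missing rate is 1 / 0.223549772544 ≈ 4.473277.

4.4733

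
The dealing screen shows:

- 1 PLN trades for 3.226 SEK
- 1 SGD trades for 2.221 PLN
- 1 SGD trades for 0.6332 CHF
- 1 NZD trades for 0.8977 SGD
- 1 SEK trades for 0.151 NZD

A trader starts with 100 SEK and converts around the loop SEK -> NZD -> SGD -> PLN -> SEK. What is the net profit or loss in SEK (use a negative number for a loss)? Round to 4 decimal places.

-2.8772

100 SEK × 0.151 = 15.1 NZD
15.1 NZD × 0.8977 = 13.55527 SGD
13.55527 SGD × 2.221 = 30.10625467 PLN
30.10625467 PLN × 3.226 = 97.12277756542 SEK
Net change: 97.12277756542 − 100 = -2.87722243458 SEK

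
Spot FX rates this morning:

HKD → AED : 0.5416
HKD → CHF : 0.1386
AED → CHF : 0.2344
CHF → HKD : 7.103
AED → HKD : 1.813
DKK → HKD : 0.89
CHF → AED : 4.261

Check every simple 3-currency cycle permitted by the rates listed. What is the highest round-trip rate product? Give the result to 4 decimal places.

HKD→CHF→AED→HKD: 0.1386 × 4.261 × 1.813 = 1.07071
HKD→AED→CHF→HKD: 0.5416 × 0.2344 × 7.103 = 0.90173
Maximum is HKD→CHF→AED→HKD at 1.0707; arbitrage exists.

1.0707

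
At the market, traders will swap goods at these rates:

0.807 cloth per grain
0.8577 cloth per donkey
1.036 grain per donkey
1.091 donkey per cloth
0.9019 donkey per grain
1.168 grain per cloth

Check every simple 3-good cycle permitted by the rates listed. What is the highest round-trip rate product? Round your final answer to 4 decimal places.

donkey→grain→cloth→donkey: 1.036 × 0.807 × 1.091 = 0.91213
donkey→cloth→grain→donkey: 0.8577 × 1.168 × 0.9019 = 0.90352
Maximum is donkey→grain→cloth→donkey at 0.9121; no arbitrage — every cycle loses value.

0.9121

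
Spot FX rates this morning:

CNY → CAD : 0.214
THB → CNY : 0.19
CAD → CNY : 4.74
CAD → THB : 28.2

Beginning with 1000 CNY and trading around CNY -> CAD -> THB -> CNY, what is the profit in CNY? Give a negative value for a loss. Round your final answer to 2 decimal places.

1000 CNY × 0.214 = 214 CAD
214 CAD × 28.2 = 6034.8 THB
6034.8 THB × 0.19 = 1146.612 CNY
Net change: 1146.612 − 1000 = 146.612 CNY

146.61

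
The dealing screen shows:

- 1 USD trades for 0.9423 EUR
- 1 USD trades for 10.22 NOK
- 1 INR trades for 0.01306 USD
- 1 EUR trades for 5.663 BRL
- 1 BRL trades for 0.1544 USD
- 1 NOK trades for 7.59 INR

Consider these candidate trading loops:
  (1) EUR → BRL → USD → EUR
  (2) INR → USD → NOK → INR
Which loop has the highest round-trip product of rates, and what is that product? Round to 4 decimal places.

1.0131

(1) 5.663 × 0.1544 × 0.9423 = 0.82392
(2) 0.01306 × 10.22 × 7.59 = 1.01306
Highest is cycle (2) at 1.0131 (>1, arbitrage).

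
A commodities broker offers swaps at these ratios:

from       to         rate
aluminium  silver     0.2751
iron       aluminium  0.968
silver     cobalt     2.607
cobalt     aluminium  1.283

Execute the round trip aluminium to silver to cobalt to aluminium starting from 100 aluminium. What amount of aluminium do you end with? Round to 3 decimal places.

92.015

100 aluminium × 0.2751 = 27.51 silver
27.51 silver × 2.607 = 71.71857 cobalt
71.71857 cobalt × 1.283 = 92.01492531 aluminium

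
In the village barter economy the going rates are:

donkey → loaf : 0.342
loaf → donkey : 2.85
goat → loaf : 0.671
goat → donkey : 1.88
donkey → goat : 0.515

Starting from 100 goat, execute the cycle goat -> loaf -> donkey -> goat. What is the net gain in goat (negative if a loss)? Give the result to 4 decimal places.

100 goat × 0.671 = 67.1 loaf
67.1 loaf × 2.85 = 191.235 donkey
191.235 donkey × 0.515 = 98.486025 goat
Net change: 98.486025 − 100 = -1.513975 goat

-1.5140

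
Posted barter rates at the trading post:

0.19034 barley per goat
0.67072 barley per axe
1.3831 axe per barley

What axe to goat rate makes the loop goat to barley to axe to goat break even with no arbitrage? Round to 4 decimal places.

3.7985

Known legs of the cycle: 0.19034 × 1.3831 = 0.263259254
For no arbitrage the full-cycle product must be 1, so the missing rate is 1 / 0.263259254 ≈ 3.798537.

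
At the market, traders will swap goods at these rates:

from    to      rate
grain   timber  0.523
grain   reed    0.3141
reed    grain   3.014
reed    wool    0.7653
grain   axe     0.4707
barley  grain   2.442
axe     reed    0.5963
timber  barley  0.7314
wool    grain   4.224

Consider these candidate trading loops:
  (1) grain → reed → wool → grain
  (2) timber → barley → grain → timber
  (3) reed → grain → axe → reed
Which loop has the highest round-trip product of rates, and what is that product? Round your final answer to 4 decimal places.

(1) 0.3141 × 0.7653 × 4.224 = 1.01537
(2) 0.7314 × 2.442 × 0.523 = 0.93412
(3) 3.014 × 0.4707 × 0.5963 = 0.84596
Highest is cycle (1) at 1.0154 (>1, arbitrage).

1.0154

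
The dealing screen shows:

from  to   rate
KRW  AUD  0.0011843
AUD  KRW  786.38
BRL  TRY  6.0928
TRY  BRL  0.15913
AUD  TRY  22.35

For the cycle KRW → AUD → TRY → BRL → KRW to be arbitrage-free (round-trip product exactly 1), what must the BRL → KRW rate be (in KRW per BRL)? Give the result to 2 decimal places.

237.42

Known legs of the cycle: 0.0011843 × 22.35 × 0.15913 = 0.00421202867865
For no arbitrage the full-cycle product must be 1, so the missing rate is 1 / 0.00421202867865 ≈ 237.4153.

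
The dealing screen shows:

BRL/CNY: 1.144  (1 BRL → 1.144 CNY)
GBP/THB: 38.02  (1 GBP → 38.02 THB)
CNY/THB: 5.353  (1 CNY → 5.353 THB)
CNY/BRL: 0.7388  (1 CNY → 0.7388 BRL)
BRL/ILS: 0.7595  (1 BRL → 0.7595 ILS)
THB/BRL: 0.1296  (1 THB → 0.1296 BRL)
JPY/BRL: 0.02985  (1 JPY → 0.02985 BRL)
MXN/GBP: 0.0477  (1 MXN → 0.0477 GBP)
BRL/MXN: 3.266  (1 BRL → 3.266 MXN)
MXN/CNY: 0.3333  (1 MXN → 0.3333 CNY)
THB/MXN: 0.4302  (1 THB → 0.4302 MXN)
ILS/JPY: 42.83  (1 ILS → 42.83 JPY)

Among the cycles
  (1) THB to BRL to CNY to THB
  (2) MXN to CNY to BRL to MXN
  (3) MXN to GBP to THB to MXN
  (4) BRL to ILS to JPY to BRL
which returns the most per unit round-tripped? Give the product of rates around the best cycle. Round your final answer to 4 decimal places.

(1) 0.1296 × 1.144 × 5.353 = 0.79365
(2) 0.3333 × 0.7388 × 3.266 = 0.80423
(3) 0.0477 × 38.02 × 0.4302 = 0.78019
(4) 0.7595 × 42.83 × 0.02985 = 0.97100
Highest is cycle (4) at 0.9710 (≤1, no arbitrage).

0.9710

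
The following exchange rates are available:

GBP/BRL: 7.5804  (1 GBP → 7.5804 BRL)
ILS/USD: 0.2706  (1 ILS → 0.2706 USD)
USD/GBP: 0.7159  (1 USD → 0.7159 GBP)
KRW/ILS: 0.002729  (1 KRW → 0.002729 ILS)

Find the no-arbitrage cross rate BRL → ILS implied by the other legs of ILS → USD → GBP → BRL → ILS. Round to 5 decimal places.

0.68097

Known legs of the cycle: 0.2706 × 0.7159 × 7.5804 = 1.468494342216
For no arbitrage the full-cycle product must be 1, so the missing rate is 1 / 1.468494342216 ≈ 0.6809696.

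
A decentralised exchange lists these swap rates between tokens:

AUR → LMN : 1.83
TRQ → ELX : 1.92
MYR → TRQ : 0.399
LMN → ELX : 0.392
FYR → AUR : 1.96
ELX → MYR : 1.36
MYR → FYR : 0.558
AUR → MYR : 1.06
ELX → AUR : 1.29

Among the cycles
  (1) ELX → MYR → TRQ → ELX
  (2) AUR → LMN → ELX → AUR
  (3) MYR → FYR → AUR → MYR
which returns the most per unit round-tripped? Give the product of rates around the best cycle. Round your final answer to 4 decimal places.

1.1593

(1) 1.36 × 0.399 × 1.92 = 1.04187
(2) 1.83 × 0.392 × 1.29 = 0.92539
(3) 0.558 × 1.96 × 1.06 = 1.15930
Highest is cycle (3) at 1.1593 (>1, arbitrage).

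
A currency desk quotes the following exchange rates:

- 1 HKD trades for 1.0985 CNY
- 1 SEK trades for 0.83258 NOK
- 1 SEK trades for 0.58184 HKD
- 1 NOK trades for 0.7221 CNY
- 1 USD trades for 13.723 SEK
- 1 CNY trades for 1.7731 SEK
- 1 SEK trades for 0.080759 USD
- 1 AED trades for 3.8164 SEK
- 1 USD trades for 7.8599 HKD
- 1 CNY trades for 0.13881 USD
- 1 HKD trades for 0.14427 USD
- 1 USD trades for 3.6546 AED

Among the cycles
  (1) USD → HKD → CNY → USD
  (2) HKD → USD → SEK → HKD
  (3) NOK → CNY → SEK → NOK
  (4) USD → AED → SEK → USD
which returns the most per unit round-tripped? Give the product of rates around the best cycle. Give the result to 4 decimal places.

(1) 7.8599 × 1.0985 × 0.13881 = 1.19850
(2) 0.14427 × 13.723 × 0.58184 = 1.15194
(3) 0.7221 × 1.7731 × 0.83258 = 1.06600
(4) 3.6546 × 3.8164 × 0.080759 = 1.12638
Highest is cycle (1) at 1.1985 (>1, arbitrage).

1.1985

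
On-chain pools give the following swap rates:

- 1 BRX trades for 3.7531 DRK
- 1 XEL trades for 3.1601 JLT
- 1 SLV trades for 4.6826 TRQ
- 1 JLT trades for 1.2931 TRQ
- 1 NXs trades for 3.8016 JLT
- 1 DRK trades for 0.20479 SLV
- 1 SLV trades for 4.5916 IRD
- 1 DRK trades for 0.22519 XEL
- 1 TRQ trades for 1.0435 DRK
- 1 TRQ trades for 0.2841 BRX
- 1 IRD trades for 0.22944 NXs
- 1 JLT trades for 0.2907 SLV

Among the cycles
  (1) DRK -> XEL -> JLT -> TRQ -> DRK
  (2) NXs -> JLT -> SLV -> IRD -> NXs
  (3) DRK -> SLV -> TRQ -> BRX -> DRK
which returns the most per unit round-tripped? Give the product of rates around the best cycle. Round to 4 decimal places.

1.1642

(1) 0.22519 × 3.1601 × 1.2931 × 1.0435 = 0.96023
(2) 3.8016 × 0.2907 × 4.5916 × 0.22944 = 1.16425
(3) 0.20479 × 4.6826 × 0.2841 × 3.7531 = 1.02249
Highest is cycle (2) at 1.1642 (>1, arbitrage).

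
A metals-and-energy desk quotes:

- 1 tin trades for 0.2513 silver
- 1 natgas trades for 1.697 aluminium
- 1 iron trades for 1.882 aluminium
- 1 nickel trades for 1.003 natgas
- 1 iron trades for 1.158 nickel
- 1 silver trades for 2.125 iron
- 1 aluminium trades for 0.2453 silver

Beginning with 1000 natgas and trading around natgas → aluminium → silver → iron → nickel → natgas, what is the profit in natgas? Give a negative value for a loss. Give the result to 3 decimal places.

27.420

1000 natgas × 1.697 = 1697 aluminium
1697 aluminium × 0.2453 = 416.2741 silver
416.2741 silver × 2.125 = 884.5824625 iron
884.5824625 iron × 1.158 = 1024.346491575 nickel
1024.346491575 nickel × 1.003 = 1027.419531049725 natgas
Net change: 1027.419531049725 − 1000 = 27.419531049725 natgas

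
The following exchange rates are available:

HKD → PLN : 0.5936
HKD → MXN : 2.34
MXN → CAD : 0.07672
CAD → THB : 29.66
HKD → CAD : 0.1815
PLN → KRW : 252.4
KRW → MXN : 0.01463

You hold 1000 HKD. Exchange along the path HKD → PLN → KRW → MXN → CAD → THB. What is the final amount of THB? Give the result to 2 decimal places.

4987.78

1000 HKD × 0.5936 = 593.6 PLN
593.6 PLN × 252.4 = 149824.64 KRW
149824.64 KRW × 0.01463 = 2191.9344832 MXN
2191.9344832 MXN × 0.07672 = 168.165213551104 CAD
168.165213551104 CAD × 29.66 = 4987.78023392574464 THB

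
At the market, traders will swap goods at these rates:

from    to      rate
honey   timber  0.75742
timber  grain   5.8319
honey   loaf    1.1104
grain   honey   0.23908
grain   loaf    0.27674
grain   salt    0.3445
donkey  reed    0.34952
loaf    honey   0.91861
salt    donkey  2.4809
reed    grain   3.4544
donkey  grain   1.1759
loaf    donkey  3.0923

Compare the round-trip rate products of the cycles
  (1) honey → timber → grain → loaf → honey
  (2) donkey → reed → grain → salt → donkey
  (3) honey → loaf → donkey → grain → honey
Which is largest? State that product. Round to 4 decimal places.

(1) 0.75742 × 5.8319 × 0.27674 × 0.91861 = 1.12292
(2) 0.34952 × 3.4544 × 0.3445 × 2.4809 = 1.03191
(3) 1.1104 × 3.0923 × 1.1759 × 0.23908 = 0.96533
Highest is cycle (1) at 1.1229 (>1, arbitrage).

1.1229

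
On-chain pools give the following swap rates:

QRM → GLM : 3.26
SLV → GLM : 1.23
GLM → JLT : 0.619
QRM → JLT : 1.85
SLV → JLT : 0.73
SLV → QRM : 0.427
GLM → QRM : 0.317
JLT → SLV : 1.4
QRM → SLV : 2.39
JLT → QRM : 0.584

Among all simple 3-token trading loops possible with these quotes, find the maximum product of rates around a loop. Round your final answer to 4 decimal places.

GLM→JLT→QRM→GLM: 0.619 × 0.584 × 3.26 = 1.17848
QRM→JLT→SLV→QRM: 1.85 × 1.4 × 0.427 = 1.10593
GLM→JLT→SLV→GLM: 0.619 × 1.4 × 1.23 = 1.06592
QRM→SLV→JLT→QRM: 2.39 × 0.73 × 0.584 = 1.01890
GLM→QRM→SLV→GLM: 0.317 × 2.39 × 1.23 = 0.93188
Maximum is GLM→JLT→QRM→GLM at 1.1785; arbitrage exists.

1.1785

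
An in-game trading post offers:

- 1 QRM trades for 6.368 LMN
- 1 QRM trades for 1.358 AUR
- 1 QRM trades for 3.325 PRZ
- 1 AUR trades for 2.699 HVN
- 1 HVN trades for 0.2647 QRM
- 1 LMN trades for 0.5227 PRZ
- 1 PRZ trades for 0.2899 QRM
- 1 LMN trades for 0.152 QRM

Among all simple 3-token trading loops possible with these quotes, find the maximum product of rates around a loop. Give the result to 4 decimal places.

HVN→QRM→AUR→HVN: 0.2647 × 1.358 × 2.699 = 0.97019
LMN→PRZ→QRM→LMN: 0.5227 × 0.2899 × 6.368 = 0.96495
Maximum is HVN→QRM→AUR→HVN at 0.9702; no arbitrage — every cycle loses value.

0.9702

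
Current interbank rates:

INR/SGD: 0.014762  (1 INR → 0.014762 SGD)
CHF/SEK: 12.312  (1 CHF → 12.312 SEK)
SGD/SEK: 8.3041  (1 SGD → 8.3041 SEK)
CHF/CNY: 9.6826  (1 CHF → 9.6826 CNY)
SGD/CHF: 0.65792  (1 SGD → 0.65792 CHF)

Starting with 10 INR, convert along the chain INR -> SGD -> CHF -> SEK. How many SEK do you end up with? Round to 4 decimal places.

1.1958

10 INR × 0.014762 = 0.14762 SGD
0.14762 SGD × 0.65792 = 0.0971221504 CHF
0.0971221504 CHF × 12.312 = 1.1957679157248 SEK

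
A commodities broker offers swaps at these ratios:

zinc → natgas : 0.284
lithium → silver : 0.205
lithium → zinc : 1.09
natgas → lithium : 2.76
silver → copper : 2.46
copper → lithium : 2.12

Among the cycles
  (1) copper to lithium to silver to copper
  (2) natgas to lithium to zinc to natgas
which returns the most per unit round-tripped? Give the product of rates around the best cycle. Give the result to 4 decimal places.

1.0691

(1) 2.12 × 0.205 × 2.46 = 1.06912
(2) 2.76 × 1.09 × 0.284 = 0.85439
Highest is cycle (1) at 1.0691 (>1, arbitrage).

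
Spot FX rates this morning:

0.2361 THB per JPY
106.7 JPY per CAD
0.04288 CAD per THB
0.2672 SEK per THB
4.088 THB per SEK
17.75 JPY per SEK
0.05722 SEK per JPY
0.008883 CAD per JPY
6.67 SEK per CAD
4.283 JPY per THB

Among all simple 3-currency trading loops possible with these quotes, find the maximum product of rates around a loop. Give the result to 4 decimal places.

THB→CAD→SEK→THB: 0.04288 × 6.67 × 4.088 = 1.16921
JPY→THB→SEK→JPY: 0.2361 × 0.2672 × 17.75 = 1.11978
JPY→THB→CAD→JPY: 0.2361 × 0.04288 × 106.7 = 1.08023
JPY→CAD→SEK→JPY: 0.008883 × 6.67 × 17.75 = 1.05168
JPY→SEK→THB→JPY: 0.05722 × 4.088 × 4.283 = 1.00186
Maximum is THB→CAD→SEK→THB at 1.1692; arbitrage exists.

1.1692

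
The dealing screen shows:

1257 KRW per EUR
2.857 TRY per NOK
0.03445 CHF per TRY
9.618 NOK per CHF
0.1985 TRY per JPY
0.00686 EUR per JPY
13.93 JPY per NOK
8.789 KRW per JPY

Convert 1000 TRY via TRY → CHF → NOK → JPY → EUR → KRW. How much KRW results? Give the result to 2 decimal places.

1000 TRY × 0.03445 = 34.45 CHF
34.45 CHF × 9.618 = 331.3401 NOK
331.3401 NOK × 13.93 = 4615.567593 JPY
4615.567593 JPY × 0.00686 = 31.66279368798 EUR
31.66279368798 EUR × 1257 = 39800.13166579086 KRW

39800.13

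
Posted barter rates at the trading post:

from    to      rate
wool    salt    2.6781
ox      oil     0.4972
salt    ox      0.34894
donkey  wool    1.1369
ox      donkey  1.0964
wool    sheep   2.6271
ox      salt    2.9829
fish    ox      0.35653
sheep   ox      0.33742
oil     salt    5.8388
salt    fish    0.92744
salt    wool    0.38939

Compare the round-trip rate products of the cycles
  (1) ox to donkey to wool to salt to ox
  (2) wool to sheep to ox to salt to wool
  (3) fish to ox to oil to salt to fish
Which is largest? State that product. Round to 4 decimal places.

(1) 1.0964 × 1.1369 × 2.6781 × 0.34894 = 1.16485
(2) 2.6271 × 0.33742 × 2.9829 × 0.38939 = 1.02961
(3) 0.35653 × 0.4972 × 5.8388 × 0.92744 = 0.95992
Highest is cycle (1) at 1.1648 (>1, arbitrage).

1.1648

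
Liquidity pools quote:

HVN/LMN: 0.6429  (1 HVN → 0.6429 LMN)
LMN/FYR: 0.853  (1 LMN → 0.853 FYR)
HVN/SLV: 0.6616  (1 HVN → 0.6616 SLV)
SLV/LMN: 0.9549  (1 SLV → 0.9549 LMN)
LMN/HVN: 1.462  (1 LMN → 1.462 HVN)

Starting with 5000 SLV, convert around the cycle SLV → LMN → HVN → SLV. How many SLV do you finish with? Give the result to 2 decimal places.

4618.18

5000 SLV × 0.9549 = 4774.5 LMN
4774.5 LMN × 1.462 = 6980.319 HVN
6980.319 HVN × 0.6616 = 4618.1790504 SLV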